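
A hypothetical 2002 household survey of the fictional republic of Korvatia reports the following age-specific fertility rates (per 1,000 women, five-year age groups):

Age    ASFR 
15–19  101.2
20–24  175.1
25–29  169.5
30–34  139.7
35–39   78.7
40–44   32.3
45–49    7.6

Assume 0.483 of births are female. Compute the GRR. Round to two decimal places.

Proportion female at birth = 0.483.
Sum of ASFRs = 101.2 + 175.1 + 169.5 + 139.7 + 78.7 + 32.3 + 7.6 = 704.1
TFR = 5 × 704.1 / 1000 = 3.5205
GRR = 0.483 × 3.5205 = 1.70040

1.70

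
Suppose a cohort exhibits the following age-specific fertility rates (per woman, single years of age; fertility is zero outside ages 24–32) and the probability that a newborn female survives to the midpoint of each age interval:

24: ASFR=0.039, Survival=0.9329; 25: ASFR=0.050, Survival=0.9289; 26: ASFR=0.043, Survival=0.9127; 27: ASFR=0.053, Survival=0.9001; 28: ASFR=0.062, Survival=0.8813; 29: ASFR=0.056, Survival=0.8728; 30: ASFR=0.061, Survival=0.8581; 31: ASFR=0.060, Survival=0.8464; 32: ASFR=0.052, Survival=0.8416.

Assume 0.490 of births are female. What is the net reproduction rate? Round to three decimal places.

0.206

Proportion female at birth = 0.490.
Survival-weighted fertility by age (1·fₓ·Sₓ):
  24: 1 × 0.039 × 0.9329 = 0.03638
  25: 1 × 0.050 × 0.9289 = 0.04645
  26: 1 × 0.043 × 0.9127 = 0.03925
  27: 1 × 0.053 × 0.9001 = 0.04771
  28: 1 × 0.062 × 0.8813 = 0.05464
  29: 1 × 0.056 × 0.8728 = 0.04888
  30: 1 × 0.061 × 0.8581 = 0.05234
  31: 1 × 0.060 × 0.8464 = 0.05078
  32: 1 × 0.052 × 0.8416 = 0.04376
Sum = 0.42019
NRR = 0.490 × 0.42019 = 0.20589
An NRR under 1 implies long-run decline under these rates.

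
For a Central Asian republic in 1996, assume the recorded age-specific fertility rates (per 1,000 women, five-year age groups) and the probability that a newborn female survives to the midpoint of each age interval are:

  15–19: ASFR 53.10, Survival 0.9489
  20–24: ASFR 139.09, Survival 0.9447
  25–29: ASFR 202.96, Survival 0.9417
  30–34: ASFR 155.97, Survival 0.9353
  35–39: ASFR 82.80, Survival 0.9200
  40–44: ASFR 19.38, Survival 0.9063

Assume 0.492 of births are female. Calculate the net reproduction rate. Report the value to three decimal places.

Proportion female at birth = 0.492.
Per-age-group product (5 × ASFR × survival probability):
  15–19: 5 × 53.10/1000 × 0.9489 = 0.25193
  20–24: 5 × 139.09/1000 × 0.9447 = 0.65699
  25–29: 5 × 202.96/1000 × 0.9417 = 0.95564
  30–34: 5 × 155.97/1000 × 0.9353 = 0.72939
  35–39: 5 × 82.80/1000 × 0.9200 = 0.38088
  40–44: 5 × 19.38/1000 × 0.9063 = 0.08782
Sum = 3.06265
NRR = 0.492 × 3.06265 = 1.50682

1.507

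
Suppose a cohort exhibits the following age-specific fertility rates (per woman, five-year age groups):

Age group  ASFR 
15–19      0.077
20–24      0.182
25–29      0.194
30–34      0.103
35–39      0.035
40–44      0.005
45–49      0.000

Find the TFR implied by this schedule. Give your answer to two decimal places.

2.98

Sum of ASFRs = 0.077 + 0.182 + 0.194 + 0.103 + 0.035 + 0.005 + 0.000 = 0.596
TFR = 5 × 0.596 = 2.98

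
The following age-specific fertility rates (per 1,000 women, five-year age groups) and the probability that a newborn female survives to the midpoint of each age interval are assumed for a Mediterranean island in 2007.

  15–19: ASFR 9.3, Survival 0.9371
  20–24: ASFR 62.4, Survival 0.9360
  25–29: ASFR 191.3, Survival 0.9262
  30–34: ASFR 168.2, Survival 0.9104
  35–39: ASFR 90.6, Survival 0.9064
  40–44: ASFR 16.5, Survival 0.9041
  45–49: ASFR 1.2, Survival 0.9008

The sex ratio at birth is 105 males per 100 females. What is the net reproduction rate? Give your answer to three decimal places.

1.209

Proportion female at birth = 100 / (100 + 105) = 0.48780.
Weighting each age-specific rate by interval width and survival:
  15–19: 5 × 9.3/1000 × 0.9371 = 0.04358
  20–24: 5 × 62.4/1000 × 0.9360 = 0.29203
  25–29: 5 × 191.3/1000 × 0.9262 = 0.88591
  30–34: 5 × 168.2/1000 × 0.9104 = 0.76565
  35–39: 5 × 90.6/1000 × 0.9064 = 0.41060
  40–44: 5 × 16.5/1000 × 0.9041 = 0.07459
  45–49: 5 × 1.2/1000 × 0.9008 = 0.00540
Sum = 2.47776
NRR = 0.48780 × 2.47776 = 1.20865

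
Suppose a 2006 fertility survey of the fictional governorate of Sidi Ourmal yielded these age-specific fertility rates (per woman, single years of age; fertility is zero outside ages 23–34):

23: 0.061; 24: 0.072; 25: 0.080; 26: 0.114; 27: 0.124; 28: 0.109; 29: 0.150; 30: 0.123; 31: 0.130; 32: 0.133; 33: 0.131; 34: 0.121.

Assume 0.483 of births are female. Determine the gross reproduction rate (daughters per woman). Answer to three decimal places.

Proportion female at birth = 0.483.
Sum of ASFRs = 0.061 + 0.072 + 0.080 + 0.114 + 0.124 + 0.109 + 0.150 + 0.123 + 0.130 + 0.133 + 0.131 + 0.121 = 1.348
TFR = 1.348
GRR = 0.483 × 1.348 = 0.65108

0.651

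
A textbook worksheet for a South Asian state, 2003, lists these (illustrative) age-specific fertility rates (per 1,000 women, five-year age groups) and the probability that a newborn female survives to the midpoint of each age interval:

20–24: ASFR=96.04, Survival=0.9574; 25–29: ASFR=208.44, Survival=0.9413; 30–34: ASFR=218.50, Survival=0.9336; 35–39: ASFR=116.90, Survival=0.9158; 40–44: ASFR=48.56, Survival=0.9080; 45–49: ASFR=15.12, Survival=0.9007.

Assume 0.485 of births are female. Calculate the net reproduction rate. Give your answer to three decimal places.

Proportion female at birth = 0.485.
Each age group contributes 5 × ASFR × survival:
  20–24: 5 × 96.04/1000 × 0.9574 = 0.45974
  25–29: 5 × 208.44/1000 × 0.9413 = 0.98102
  30–34: 5 × 218.50/1000 × 0.9336 = 1.01996
  35–39: 5 × 116.90/1000 × 0.9158 = 0.53529
  40–44: 5 × 48.56/1000 × 0.9080 = 0.22046
  45–49: 5 × 15.12/1000 × 0.9007 = 0.06809
Sum = 3.28456
NRR = 0.485 × 3.28456 = 1.59301

1.593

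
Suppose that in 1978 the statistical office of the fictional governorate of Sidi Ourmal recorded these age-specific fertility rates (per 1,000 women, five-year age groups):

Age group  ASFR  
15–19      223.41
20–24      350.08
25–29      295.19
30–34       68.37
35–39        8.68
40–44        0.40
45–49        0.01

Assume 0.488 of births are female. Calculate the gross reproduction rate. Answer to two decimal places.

2.31

Proportion female at birth = 0.488.
Sum of ASFRs = 223.41 + 350.08 + 295.19 + 68.37 + 8.68 + 0.40 + 0.01 = 946.14
TFR = 5 × 946.14 / 1000 = 4.7307
GRR = 0.488 × 4.7307 = 2.30858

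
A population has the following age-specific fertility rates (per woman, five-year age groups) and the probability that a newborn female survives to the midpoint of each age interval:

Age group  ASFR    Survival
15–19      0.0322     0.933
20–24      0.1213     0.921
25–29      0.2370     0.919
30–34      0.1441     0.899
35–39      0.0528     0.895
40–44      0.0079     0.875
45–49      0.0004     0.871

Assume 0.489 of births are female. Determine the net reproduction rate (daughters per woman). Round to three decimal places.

Proportion female at birth = 0.489.
Weighting each age-specific rate by interval width and survival:
  15–19: 5 × 0.0322 × 0.933 = 0.15021
  20–24: 5 × 0.1213 × 0.921 = 0.55859
  25–29: 5 × 0.2370 × 0.919 = 1.08902
  30–34: 5 × 0.1441 × 0.899 = 0.64773
  35–39: 5 × 0.0528 × 0.895 = 0.23628
  40–44: 5 × 0.0079 × 0.875 = 0.03456
  45–49: 5 × 0.0004 × 0.871 = 0.00174
Sum = 2.71813
NRR = 0.489 × 2.71813 = 1.32917

1.329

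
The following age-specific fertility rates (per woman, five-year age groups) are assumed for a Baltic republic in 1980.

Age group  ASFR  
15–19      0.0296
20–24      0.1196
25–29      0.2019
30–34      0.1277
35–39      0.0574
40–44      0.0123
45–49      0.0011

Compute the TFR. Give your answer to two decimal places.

Sum of ASFRs = 0.0296 + 0.1196 + 0.2019 + 0.1277 + 0.0574 + 0.0123 + 0.0011 = 0.5496
TFR = 5 × 0.5496 = 2.748

2.75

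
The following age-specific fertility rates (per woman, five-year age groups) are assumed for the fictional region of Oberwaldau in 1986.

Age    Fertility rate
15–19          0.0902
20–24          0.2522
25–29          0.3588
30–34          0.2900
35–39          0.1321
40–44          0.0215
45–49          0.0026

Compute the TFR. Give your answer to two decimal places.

Sum of ASFRs = 0.0902 + 0.2522 + 0.3588 + 0.2900 + 0.1321 + 0.0215 + 0.0026 = 1.1474
TFR = 5 × 1.1474 = 5.737

5.74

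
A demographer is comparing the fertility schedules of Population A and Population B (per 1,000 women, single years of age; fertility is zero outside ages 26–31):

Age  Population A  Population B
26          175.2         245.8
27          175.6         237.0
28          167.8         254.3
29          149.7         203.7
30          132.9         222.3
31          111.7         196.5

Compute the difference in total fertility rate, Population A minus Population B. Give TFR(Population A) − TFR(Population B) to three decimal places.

Population A:
  Sum of ASFRs = 175.2 + 175.6 + 167.8 + 149.7 + 132.9 + 111.7 = 912.9
  TFR = 912.9 / 1000 = 0.9129
Population B:
  Sum of ASFRs = 245.8 + 237.0 + 254.3 + 203.7 + 222.3 + 196.5 = 1359.6
  TFR = 1359.6 / 1000 = 1.3596
Difference = 0.9129 − 1.3596 = -0.4467

-0.447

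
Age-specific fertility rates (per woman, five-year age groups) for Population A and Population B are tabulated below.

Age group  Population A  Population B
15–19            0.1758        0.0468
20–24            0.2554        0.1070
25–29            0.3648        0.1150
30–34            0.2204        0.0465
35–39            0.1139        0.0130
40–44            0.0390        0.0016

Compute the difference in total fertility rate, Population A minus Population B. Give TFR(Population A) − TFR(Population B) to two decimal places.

Population A:
  Sum of ASFRs = 0.1758 + 0.2554 + 0.3648 + 0.2204 + 0.1139 + 0.0390 = 1.1693
  TFR = 5 × 1.1693 = 5.8465
Population B:
  Sum of ASFRs = 0.0468 + 0.1070 + 0.1150 + 0.0465 + 0.0130 + 0.0016 = 0.3299
  TFR = 5 × 0.3299 = 1.6495
Difference = 5.8465 − 1.6495 = 4.197

4.20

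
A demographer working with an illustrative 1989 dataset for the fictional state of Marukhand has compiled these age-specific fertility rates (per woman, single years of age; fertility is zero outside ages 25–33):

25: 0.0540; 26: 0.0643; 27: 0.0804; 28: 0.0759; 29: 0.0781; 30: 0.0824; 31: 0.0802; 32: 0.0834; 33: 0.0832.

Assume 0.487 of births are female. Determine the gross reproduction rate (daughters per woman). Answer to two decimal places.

0.33

Proportion female at birth = 0.487.
Sum of ASFRs = 0.0540 + 0.0643 + 0.0804 + 0.0759 + 0.0781 + 0.0824 + 0.0802 + 0.0834 + 0.0832 = 0.6819
TFR = 0.6819
GRR = 0.487 × 0.6819 = 0.33209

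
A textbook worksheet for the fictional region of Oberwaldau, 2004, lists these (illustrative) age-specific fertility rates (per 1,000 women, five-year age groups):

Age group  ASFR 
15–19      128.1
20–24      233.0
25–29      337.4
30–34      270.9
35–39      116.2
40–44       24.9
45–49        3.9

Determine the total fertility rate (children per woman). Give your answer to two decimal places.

Sum of ASFRs = 128.1 + 233.0 + 337.4 + 270.9 + 116.2 + 24.9 + 3.9 = 1114.4
TFR = 5 × 1114.4 / 1000 = 5.572

5.57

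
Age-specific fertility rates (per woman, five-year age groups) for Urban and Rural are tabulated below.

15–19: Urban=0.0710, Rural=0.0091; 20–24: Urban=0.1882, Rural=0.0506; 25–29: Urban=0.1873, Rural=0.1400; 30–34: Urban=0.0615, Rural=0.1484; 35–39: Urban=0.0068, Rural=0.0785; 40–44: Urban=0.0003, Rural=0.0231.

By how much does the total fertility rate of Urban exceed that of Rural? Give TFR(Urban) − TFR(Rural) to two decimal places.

0.33

Urban:
  Sum of ASFRs = 0.0710 + 0.1882 + 0.1873 + 0.0615 + 0.0068 + 0.0003 = 0.5151
  TFR = 5 × 0.5151 = 2.5755
Rural:
  Sum of ASFRs = 0.0091 + 0.0506 + 0.1400 + 0.1484 + 0.0785 + 0.0231 = 0.4497
  TFR = 5 × 0.4497 = 2.2485
Difference = 2.5755 − 2.2485 = 0.327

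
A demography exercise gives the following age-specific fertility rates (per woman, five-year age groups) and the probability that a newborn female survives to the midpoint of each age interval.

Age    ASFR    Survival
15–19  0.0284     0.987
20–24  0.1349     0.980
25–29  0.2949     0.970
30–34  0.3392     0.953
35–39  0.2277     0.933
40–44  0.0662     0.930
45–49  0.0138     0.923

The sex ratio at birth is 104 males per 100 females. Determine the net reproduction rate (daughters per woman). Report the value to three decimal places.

2.589

Proportion female at birth = 100 / (100 + 104) = 0.49020.
Weighting each age-specific rate by interval width and survival:
  15–19: 5 × 0.0284 × 0.987 = 0.14015
  20–24: 5 × 0.1349 × 0.980 = 0.66101
  25–29: 5 × 0.2949 × 0.970 = 1.43027
  30–34: 5 × 0.3392 × 0.953 = 1.61629
  35–39: 5 × 0.2277 × 0.933 = 1.06222
  40–44: 5 × 0.0662 × 0.930 = 0.30783
  45–49: 5 × 0.0138 × 0.923 = 0.06369
Sum = 5.28146
NRR = 0.49020 × 5.28146 = 2.58897
An NRR exceeding 1 indicates intrinsic growth under these rates.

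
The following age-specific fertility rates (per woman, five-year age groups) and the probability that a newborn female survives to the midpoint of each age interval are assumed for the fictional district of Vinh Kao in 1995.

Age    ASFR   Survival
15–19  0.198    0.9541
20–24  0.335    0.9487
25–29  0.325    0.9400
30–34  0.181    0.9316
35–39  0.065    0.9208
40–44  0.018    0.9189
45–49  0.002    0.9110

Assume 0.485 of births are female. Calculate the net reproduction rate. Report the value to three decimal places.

2.568

Proportion female at birth = 0.485.
Each age group contributes 5 × ASFR × survival:
  15–19: 5 × 0.198 × 0.9541 = 0.94456
  20–24: 5 × 0.335 × 0.9487 = 1.58907
  25–29: 5 × 0.325 × 0.9400 = 1.52750
  30–34: 5 × 0.181 × 0.9316 = 0.84310
  35–39: 5 × 0.065 × 0.9208 = 0.29926
  40–44: 5 × 0.018 × 0.9189 = 0.08270
  45–49: 5 × 0.002 × 0.9110 = 0.00911
Sum = 5.29530
NRR = 0.485 × 5.29530 = 2.56822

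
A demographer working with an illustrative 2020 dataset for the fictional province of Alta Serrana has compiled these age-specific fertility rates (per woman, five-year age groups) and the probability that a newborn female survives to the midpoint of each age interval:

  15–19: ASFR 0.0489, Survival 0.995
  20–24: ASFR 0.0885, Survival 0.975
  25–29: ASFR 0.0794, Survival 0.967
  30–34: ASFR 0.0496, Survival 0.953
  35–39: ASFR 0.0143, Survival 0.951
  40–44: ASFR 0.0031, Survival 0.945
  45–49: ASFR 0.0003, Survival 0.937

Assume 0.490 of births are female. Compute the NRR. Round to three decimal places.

0.676

Proportion female at birth = 0.490.
Weighting each age-specific rate by interval width and survival:
  15–19: 5 × 0.0489 × 0.995 = 0.24328
  20–24: 5 × 0.0885 × 0.975 = 0.43144
  25–29: 5 × 0.0794 × 0.967 = 0.38390
  30–34: 5 × 0.0496 × 0.953 = 0.23634
  35–39: 5 × 0.0143 × 0.951 = 0.06800
  40–44: 5 × 0.0031 × 0.945 = 0.01465
  45–49: 5 × 0.0003 × 0.937 = 0.00141
Sum = 1.37902
NRR = 0.490 × 1.37902 = 0.67572
NRR < 1, so the cohort does not fully replace itself.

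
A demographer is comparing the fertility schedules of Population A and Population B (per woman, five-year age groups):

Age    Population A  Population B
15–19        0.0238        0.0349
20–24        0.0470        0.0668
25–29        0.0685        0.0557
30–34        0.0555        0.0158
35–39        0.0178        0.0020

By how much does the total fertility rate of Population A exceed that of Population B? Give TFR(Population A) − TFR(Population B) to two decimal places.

0.19

Population A:
  Sum of ASFRs = 0.0238 + 0.0470 + 0.0685 + 0.0555 + 0.0178 = 0.2126
  TFR = 5 × 0.2126 = 1.063
Population B:
  Sum of ASFRs = 0.0349 + 0.0668 + 0.0557 + 0.0158 + 0.0020 = 0.1752
  TFR = 5 × 0.1752 = 0.876
Difference = 1.063 − 0.876 = 0.187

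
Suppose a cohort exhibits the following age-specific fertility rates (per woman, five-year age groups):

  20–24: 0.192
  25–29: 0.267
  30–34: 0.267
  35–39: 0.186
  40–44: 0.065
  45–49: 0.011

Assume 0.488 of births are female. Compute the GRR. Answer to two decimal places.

2.41

Proportion female at birth = 0.488.
Sum of ASFRs = 0.192 + 0.267 + 0.267 + 0.186 + 0.065 + 0.011 = 0.988
TFR = 5 × 0.988 = 4.94
GRR = 0.488 × 4.94 = 2.41072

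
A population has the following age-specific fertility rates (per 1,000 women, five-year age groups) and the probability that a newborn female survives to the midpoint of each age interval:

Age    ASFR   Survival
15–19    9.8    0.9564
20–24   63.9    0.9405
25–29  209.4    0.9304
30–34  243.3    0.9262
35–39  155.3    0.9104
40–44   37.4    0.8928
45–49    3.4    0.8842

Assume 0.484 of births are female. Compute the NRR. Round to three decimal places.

Proportion female at birth = 0.484.
Survival-weighted fertility by age (5·fₓ·Sₓ):
  15–19: 5 × 9.8/1000 × 0.9564 = 0.04686
  20–24: 5 × 63.9/1000 × 0.9405 = 0.30049
  25–29: 5 × 209.4/1000 × 0.9304 = 0.97413
  30–34: 5 × 243.3/1000 × 0.9262 = 1.12672
  35–39: 5 × 155.3/1000 × 0.9104 = 0.70693
  40–44: 5 × 37.4/1000 × 0.8928 = 0.16695
  45–49: 5 × 3.4/1000 × 0.8842 = 0.01503
Sum = 3.33711
NRR = 0.484 × 3.33711 = 1.61516
With NRR above 1 the population is above replacement fertility.

1.615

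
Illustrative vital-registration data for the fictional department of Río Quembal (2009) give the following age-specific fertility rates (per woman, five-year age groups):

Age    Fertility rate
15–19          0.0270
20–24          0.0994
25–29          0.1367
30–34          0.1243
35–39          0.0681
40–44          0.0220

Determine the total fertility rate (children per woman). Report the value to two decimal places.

2.39

Sum of ASFRs = 0.0270 + 0.0994 + 0.1367 + 0.1243 + 0.0681 + 0.0220 = 0.4775
TFR = 5 × 0.4775 = 2.3875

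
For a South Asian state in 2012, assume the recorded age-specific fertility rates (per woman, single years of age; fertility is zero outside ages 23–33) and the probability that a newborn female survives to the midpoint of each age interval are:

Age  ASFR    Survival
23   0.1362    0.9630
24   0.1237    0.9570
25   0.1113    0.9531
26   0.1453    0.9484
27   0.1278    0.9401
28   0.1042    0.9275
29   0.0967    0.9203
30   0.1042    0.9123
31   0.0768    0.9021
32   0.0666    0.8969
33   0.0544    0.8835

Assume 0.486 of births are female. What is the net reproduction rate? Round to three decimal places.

Proportion female at birth = 0.486.
Weighting each age-specific rate by interval width and survival:
  23: 1 × 0.1362 × 0.9630 = 0.13116
  24: 1 × 0.1237 × 0.9570 = 0.11838
  25: 1 × 0.1113 × 0.9531 = 0.10608
  26: 1 × 0.1453 × 0.9484 = 0.13780
  27: 1 × 0.1278 × 0.9401 = 0.12014
  28: 1 × 0.1042 × 0.9275 = 0.09665
  29: 1 × 0.0967 × 0.9203 = 0.08899
  30: 1 × 0.1042 × 0.9123 = 0.09506
  31: 1 × 0.0768 × 0.9021 = 0.06928
  32: 1 × 0.0666 × 0.8969 = 0.05973
  33: 1 × 0.0544 × 0.8835 = 0.04806
Sum = 1.07133
NRR = 0.486 × 1.07133 = 0.52067

0.521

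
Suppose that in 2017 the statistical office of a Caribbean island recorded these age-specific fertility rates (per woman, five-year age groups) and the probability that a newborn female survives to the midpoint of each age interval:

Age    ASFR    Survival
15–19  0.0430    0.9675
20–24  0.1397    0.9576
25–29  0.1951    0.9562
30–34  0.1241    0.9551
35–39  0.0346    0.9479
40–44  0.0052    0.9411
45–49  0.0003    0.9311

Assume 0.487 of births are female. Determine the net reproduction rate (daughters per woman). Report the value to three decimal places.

1.262

Proportion female at birth = 0.487.
Weighting each age-specific rate by interval width and survival:
  15–19: 5 × 0.0430 × 0.9675 = 0.20801
  20–24: 5 × 0.1397 × 0.9576 = 0.66888
  25–29: 5 × 0.1951 × 0.9562 = 0.93277
  30–34: 5 × 0.1241 × 0.9551 = 0.59264
  35–39: 5 × 0.0346 × 0.9479 = 0.16399
  40–44: 5 × 0.0052 × 0.9411 = 0.02447
  45–49: 5 × 0.0003 × 0.9311 = 0.00140
Sum = 2.59216
NRR = 0.487 × 2.59216 = 1.26238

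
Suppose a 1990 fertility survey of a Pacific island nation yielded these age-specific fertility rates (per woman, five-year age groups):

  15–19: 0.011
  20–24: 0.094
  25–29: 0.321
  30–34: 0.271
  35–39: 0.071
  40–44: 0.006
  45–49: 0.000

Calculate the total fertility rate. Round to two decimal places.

Sum of ASFRs = 0.011 + 0.094 + 0.321 + 0.271 + 0.071 + 0.006 + 0.000 = 0.774
TFR = 5 × 0.774 = 3.87

3.87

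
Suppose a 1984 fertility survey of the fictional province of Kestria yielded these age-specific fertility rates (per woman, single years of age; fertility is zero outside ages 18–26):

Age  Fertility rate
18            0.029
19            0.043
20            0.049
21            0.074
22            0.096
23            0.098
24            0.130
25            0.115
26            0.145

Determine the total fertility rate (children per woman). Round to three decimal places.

Sum of ASFRs = 0.029 + 0.043 + 0.049 + 0.074 + 0.096 + 0.098 + 0.130 + 0.115 + 0.145 = 0.779
TFR = 0.779

0.779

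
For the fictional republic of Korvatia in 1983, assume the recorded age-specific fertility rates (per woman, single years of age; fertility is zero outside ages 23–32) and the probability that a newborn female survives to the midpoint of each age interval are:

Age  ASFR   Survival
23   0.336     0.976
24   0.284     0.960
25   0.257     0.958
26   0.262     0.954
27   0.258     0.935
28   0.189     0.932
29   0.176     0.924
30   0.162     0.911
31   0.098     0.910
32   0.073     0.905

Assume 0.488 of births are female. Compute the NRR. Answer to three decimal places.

Proportion female at birth = 0.488.
Each age group contributes 1 × ASFR × survival:
  23: 1 × 0.336 × 0.976 = 0.32794
  24: 1 × 0.284 × 0.960 = 0.27264
  25: 1 × 0.257 × 0.958 = 0.24621
  26: 1 × 0.262 × 0.954 = 0.24995
  27: 1 × 0.258 × 0.935 = 0.24123
  28: 1 × 0.189 × 0.932 = 0.17615
  29: 1 × 0.176 × 0.924 = 0.16262
  30: 1 × 0.162 × 0.911 = 0.14758
  31: 1 × 0.098 × 0.910 = 0.08918
  32: 1 × 0.073 × 0.905 = 0.06607
Sum = 1.97957
NRR = 0.488 × 1.97957 = 0.96603
NRR < 1, so the cohort does not fully replace itself.

0.966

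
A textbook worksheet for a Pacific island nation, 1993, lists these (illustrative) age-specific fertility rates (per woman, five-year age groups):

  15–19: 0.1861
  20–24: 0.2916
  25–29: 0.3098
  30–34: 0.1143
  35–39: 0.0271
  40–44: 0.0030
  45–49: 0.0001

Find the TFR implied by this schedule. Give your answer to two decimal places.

4.66

Sum of ASFRs = 0.1861 + 0.2916 + 0.3098 + 0.1143 + 0.0271 + 0.0030 + 0.0001 = 0.9320
TFR = 5 × 0.9320 = 4.66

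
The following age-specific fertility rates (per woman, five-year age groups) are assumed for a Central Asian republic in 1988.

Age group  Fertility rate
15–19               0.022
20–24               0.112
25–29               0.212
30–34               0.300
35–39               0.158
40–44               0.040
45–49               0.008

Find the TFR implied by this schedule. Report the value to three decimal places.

Sum of ASFRs = 0.022 + 0.112 + 0.212 + 0.300 + 0.158 + 0.040 + 0.008 = 0.852
TFR = 5 × 0.852 = 4.26

4.260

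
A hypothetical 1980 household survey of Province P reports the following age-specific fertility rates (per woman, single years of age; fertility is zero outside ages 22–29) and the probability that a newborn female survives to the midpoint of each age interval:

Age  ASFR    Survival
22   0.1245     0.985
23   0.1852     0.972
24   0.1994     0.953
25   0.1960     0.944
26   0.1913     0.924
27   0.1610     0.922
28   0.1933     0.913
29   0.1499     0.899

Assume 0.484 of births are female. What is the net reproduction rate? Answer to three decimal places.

0.636

Proportion female at birth = 0.484.
Each age group contributes 1 × ASFR × survival:
  22: 1 × 0.1245 × 0.985 = 0.12263
  23: 1 × 0.1852 × 0.972 = 0.18001
  24: 1 × 0.1994 × 0.953 = 0.19003
  25: 1 × 0.1960 × 0.944 = 0.18502
  26: 1 × 0.1913 × 0.924 = 0.17676
  27: 1 × 0.1610 × 0.922 = 0.14844
  28: 1 × 0.1933 × 0.913 = 0.17648
  29: 1 × 0.1499 × 0.899 = 0.13476
Sum = 1.31413
NRR = 0.484 × 1.31413 = 0.63604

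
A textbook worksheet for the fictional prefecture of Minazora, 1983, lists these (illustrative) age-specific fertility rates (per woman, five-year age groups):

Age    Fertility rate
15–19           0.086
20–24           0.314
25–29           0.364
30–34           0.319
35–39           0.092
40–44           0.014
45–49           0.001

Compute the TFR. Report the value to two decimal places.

5.95

Sum of ASFRs = 0.086 + 0.314 + 0.364 + 0.319 + 0.092 + 0.014 + 0.001 = 1.190
TFR = 5 × 1.190 = 5.95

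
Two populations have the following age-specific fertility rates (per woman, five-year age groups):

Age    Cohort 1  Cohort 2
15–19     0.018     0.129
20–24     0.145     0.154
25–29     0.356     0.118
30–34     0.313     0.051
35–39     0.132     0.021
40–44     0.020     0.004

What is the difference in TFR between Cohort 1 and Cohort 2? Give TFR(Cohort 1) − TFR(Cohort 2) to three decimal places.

2.535

Cohort 1:
  Sum of ASFRs = 0.018 + 0.145 + 0.356 + 0.313 + 0.132 + 0.020 = 0.984
  TFR = 5 × 0.984 = 4.92
Cohort 2:
  Sum of ASFRs = 0.129 + 0.154 + 0.118 + 0.051 + 0.021 + 0.004 = 0.477
  TFR = 5 × 0.477 = 2.385
Difference = 4.92 − 2.385 = 2.535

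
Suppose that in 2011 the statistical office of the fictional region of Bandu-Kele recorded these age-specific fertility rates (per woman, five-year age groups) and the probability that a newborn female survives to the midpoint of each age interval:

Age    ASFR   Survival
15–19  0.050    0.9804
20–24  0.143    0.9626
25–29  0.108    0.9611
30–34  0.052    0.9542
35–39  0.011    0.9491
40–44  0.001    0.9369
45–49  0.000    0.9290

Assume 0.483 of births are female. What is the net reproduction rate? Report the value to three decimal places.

Proportion female at birth = 0.483.
Weighting each age-specific rate by interval width and survival:
  15–19: 5 × 0.050 × 0.9804 = 0.24510
  20–24: 5 × 0.143 × 0.9626 = 0.68826
  25–29: 5 × 0.108 × 0.9611 = 0.51899
  30–34: 5 × 0.052 × 0.9542 = 0.24809
  35–39: 5 × 0.011 × 0.9491 = 0.05220
  40–44: 5 × 0.001 × 0.9369 = 0.00468
  45–49: 5 × 0.000 × 0.9290 = 0.00000
Sum = 1.75732
NRR = 0.483 × 1.75732 = 0.84879
With NRR below 1 the population is below replacement fertility.

0.849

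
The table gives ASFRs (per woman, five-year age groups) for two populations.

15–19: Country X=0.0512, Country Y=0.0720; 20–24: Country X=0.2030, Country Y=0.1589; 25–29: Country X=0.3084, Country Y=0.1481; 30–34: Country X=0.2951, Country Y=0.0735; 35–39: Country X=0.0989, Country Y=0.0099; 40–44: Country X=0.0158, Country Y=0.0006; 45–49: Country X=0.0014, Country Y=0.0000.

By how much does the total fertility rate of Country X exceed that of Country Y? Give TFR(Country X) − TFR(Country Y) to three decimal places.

Country X:
  Sum of ASFRs = 0.0512 + 0.2030 + 0.3084 + 0.2951 + 0.0989 + 0.0158 + 0.0014 = 0.9738
  TFR = 5 × 0.9738 = 4.869
Country Y:
  Sum of ASFRs = 0.0720 + 0.1589 + 0.1481 + 0.0735 + 0.0099 + 0.0006 + 0.0000 = 0.4630
  TFR = 5 × 0.4630 = 2.315
Difference = 4.869 − 2.315 = 2.554

2.554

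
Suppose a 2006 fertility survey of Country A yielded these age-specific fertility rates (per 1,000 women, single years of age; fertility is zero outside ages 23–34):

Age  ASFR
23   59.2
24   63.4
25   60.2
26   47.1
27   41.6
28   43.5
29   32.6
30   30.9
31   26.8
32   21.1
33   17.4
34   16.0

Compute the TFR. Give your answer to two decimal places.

Sum of ASFRs = 59.2 + 63.4 + 60.2 + 47.1 + 41.6 + 43.5 + 32.6 + 30.9 + 26.8 + 21.1 + 17.4 + 16.0 = 459.8
TFR = 459.8 / 1000 = 0.4598

0.46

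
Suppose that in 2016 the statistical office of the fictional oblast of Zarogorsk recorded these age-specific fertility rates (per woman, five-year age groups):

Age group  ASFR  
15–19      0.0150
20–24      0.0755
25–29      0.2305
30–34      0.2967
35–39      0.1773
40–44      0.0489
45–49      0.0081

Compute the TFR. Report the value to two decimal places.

4.26

Sum of ASFRs = 0.0150 + 0.0755 + 0.2305 + 0.2967 + 0.1773 + 0.0489 + 0.0081 = 0.8520
TFR = 5 × 0.8520 = 4.26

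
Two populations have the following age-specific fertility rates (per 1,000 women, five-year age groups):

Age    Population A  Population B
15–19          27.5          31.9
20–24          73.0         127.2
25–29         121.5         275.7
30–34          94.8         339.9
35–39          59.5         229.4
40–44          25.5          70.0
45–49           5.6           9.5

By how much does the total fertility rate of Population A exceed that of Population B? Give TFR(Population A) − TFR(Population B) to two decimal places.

Population A:
  Sum of ASFRs = 27.5 + 73.0 + 121.5 + 94.8 + 59.5 + 25.5 + 5.6 = 407.4
  TFR = 5 × 407.4 / 1000 = 2.037
Population B:
  Sum of ASFRs = 31.9 + 127.2 + 275.7 + 339.9 + 229.4 + 70.0 + 9.5 = 1083.6
  TFR = 5 × 1083.6 / 1000 = 5.418
Difference = 2.037 − 5.418 = -3.381

-3.38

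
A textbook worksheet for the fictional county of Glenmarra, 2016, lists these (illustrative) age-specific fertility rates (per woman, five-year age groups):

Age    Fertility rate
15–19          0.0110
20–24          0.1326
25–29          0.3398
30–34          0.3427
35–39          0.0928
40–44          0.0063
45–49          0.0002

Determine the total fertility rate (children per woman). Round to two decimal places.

Sum of ASFRs = 0.0110 + 0.1326 + 0.3398 + 0.3427 + 0.0928 + 0.0063 + 0.0002 = 0.9254
TFR = 5 × 0.9254 = 4.627

4.63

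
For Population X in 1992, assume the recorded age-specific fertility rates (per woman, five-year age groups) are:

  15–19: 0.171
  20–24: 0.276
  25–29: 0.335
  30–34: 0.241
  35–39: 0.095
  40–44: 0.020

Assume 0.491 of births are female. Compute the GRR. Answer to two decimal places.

2.79

Proportion female at birth = 0.491.
Sum of ASFRs = 0.171 + 0.276 + 0.335 + 0.241 + 0.095 + 0.020 = 1.138
TFR = 5 × 1.138 = 5.69
GRR = 0.491 × 5.69 = 2.79379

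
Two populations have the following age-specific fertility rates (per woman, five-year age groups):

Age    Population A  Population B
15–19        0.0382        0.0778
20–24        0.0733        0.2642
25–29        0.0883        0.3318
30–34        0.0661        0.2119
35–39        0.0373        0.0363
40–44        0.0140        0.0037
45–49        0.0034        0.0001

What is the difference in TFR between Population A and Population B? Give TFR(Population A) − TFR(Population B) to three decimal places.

-3.026

Population A:
  Sum of ASFRs = 0.0382 + 0.0733 + 0.0883 + 0.0661 + 0.0373 + 0.0140 + 0.0034 = 0.3206
  TFR = 5 × 0.3206 = 1.603
Population B:
  Sum of ASFRs = 0.0778 + 0.2642 + 0.3318 + 0.2119 + 0.0363 + 0.0037 + 0.0001 = 0.9258
  TFR = 5 × 0.9258 = 4.629
Difference = 1.603 − 4.629 = -3.026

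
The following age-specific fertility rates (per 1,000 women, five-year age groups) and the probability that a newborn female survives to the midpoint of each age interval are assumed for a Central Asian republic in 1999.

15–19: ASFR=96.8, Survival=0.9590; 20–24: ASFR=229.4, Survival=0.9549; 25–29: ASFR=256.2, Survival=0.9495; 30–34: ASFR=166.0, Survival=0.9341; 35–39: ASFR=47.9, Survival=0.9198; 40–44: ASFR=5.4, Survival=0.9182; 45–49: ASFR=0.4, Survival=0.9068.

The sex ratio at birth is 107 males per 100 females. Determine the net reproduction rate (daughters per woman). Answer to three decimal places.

Proportion female at birth = 100 / (100 + 107) = 0.48309.
Each age group contributes 5 × ASFR × survival:
  15–19: 5 × 96.8/1000 × 0.9590 = 0.46416
  20–24: 5 × 229.4/1000 × 0.9549 = 1.09527
  25–29: 5 × 256.2/1000 × 0.9495 = 1.21631
  30–34: 5 × 166.0/1000 × 0.9341 = 0.77530
  35–39: 5 × 47.9/1000 × 0.9198 = 0.22029
  40–44: 5 × 5.4/1000 × 0.9182 = 0.02479
  45–49: 5 × 0.4/1000 × 0.9068 = 0.00181
Sum = 3.79793
NRR = 0.48309 × 3.79793 = 1.83474
NRR > 1, so each generation more than replaces itself.

1.835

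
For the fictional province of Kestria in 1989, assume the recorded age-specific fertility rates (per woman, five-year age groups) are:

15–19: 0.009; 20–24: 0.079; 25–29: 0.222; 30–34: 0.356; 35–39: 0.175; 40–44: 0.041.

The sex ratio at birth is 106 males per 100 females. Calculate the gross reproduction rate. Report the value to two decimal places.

Proportion female at birth = 100 / (100 + 106) = 0.48544.
Sum of ASFRs = 0.009 + 0.079 + 0.222 + 0.356 + 0.175 + 0.041 = 0.882
TFR = 5 × 0.882 = 4.41
GRR = 0.48544 × 4.41 = 2.14079

2.14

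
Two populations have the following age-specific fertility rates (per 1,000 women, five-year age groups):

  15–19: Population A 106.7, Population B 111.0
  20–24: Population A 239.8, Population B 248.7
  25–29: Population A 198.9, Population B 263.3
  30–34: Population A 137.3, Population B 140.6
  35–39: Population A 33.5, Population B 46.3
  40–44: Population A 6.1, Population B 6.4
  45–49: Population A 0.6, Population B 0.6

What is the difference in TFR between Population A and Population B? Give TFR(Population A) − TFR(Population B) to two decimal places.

-0.47

Population A:
  Sum of ASFRs = 106.7 + 239.8 + 198.9 + 137.3 + 33.5 + 6.1 + 0.6 = 722.9
  TFR = 5 × 722.9 / 1000 = 3.6145
Population B:
  Sum of ASFRs = 111.0 + 248.7 + 263.3 + 140.6 + 46.3 + 6.4 + 0.6 = 816.9
  TFR = 5 × 816.9 / 1000 = 4.0845
Difference = 3.6145 − 4.0845 = -0.47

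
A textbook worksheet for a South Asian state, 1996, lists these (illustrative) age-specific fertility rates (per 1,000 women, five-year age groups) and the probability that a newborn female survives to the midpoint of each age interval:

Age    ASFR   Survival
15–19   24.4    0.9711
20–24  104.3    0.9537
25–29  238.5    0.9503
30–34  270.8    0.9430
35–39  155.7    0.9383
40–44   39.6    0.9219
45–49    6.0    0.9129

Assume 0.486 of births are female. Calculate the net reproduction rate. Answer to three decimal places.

Proportion female at birth = 0.486.
Weighting each age-specific rate by interval width and survival:
  15–19: 5 × 24.4/1000 × 0.9711 = 0.11847
  20–24: 5 × 104.3/1000 × 0.9537 = 0.49735
  25–29: 5 × 238.5/1000 × 0.9503 = 1.13323
  30–34: 5 × 270.8/1000 × 0.9430 = 1.27682
  35–39: 5 × 155.7/1000 × 0.9383 = 0.73047
  40–44: 5 × 39.6/1000 × 0.9219 = 0.18254
  45–49: 5 × 6.0/1000 × 0.9129 = 0.02739
Sum = 3.96627
NRR = 0.486 × 3.96627 = 1.92761
NRR > 1, so each generation more than replaces itself.

1.928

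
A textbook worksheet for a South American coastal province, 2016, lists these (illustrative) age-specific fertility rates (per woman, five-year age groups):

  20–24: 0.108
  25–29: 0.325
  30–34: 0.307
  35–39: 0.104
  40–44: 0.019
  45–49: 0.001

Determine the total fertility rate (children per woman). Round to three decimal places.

Sum of ASFRs = 0.108 + 0.325 + 0.307 + 0.104 + 0.019 + 0.001 = 0.864
TFR = 5 × 0.864 = 4.32

4.320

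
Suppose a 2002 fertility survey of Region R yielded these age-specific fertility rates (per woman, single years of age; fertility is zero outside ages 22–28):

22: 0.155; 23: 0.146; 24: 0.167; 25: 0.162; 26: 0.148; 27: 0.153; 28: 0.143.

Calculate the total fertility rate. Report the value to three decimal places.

1.074

Sum of ASFRs = 0.155 + 0.146 + 0.167 + 0.162 + 0.148 + 0.153 + 0.143 = 1.074
TFR = 1.074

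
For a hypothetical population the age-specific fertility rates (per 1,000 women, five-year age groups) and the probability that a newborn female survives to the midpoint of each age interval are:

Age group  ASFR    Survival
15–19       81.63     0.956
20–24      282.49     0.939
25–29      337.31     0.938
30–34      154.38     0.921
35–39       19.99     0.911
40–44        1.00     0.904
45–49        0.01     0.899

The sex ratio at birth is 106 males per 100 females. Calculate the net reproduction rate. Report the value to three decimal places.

1.993

Proportion female at birth = 100 / (100 + 106) = 0.48544.
Each age group contributes 5 × ASFR × survival:
  15–19: 5 × 81.63/1000 × 0.956 = 0.39019
  20–24: 5 × 282.49/1000 × 0.939 = 1.32629
  25–29: 5 × 337.31/1000 × 0.938 = 1.58198
  30–34: 5 × 154.38/1000 × 0.921 = 0.71092
  35–39: 5 × 19.99/1000 × 0.911 = 0.09105
  40–44: 5 × 1.00/1000 × 0.904 = 0.00452
  45–49: 5 × 0.01/1000 × 0.899 = 0.00004
Sum = 4.10499
NRR = 0.48544 × 4.10499 = 1.99273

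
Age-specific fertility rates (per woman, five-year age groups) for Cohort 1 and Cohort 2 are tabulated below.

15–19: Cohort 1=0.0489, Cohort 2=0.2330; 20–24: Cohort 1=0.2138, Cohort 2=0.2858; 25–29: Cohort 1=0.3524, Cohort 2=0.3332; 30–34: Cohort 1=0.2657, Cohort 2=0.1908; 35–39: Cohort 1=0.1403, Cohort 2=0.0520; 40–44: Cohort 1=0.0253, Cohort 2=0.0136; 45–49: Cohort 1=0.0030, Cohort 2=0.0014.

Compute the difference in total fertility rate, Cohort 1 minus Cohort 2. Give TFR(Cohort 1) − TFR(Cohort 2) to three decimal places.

-0.302

Cohort 1:
  Sum of ASFRs = 0.0489 + 0.2138 + 0.3524 + 0.2657 + 0.1403 + 0.0253 + 0.0030 = 1.0494
  TFR = 5 × 1.0494 = 5.247
Cohort 2:
  Sum of ASFRs = 0.2330 + 0.2858 + 0.3332 + 0.1908 + 0.0520 + 0.0136 + 0.0014 = 1.1098
  TFR = 5 × 1.1098 = 5.549
Difference = 5.247 − 5.549 = -0.302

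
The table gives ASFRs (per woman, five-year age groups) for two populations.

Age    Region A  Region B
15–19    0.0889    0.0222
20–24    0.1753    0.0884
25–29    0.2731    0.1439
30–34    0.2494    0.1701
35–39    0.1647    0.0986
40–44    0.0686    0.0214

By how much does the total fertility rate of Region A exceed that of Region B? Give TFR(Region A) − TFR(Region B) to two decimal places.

Region A:
  Sum of ASFRs = 0.0889 + 0.1753 + 0.2731 + 0.2494 + 0.1647 + 0.0686 = 1.0200
  TFR = 5 × 1.0200 = 5.1
Region B:
  Sum of ASFRs = 0.0222 + 0.0884 + 0.1439 + 0.1701 + 0.0986 + 0.0214 = 0.5446
  TFR = 5 × 0.5446 = 2.723
Difference = 5.1 − 2.723 = 2.377

2.38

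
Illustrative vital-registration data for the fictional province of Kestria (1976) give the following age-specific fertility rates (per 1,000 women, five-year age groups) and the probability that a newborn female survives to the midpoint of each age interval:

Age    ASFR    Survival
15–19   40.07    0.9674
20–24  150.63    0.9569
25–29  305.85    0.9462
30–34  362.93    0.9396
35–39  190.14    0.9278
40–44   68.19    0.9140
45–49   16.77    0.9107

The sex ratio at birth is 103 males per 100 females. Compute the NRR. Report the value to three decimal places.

2.629

Proportion female at birth = 100 / (100 + 103) = 0.49261.
Per-age-group product (5 × ASFR × survival probability):
  15–19: 5 × 40.07/1000 × 0.9674 = 0.19382
  20–24: 5 × 150.63/1000 × 0.9569 = 0.72069
  25–29: 5 × 305.85/1000 × 0.9462 = 1.44698
  30–34: 5 × 362.93/1000 × 0.9396 = 1.70505
  35–39: 5 × 190.14/1000 × 0.9278 = 0.88206
  40–44: 5 × 68.19/1000 × 0.9140 = 0.31163
  45–49: 5 × 16.77/1000 × 0.9107 = 0.07636
Sum = 5.33659
NRR = 0.49261 × 5.33659 = 2.62886
With NRR above 1 the population is above replacement fertility.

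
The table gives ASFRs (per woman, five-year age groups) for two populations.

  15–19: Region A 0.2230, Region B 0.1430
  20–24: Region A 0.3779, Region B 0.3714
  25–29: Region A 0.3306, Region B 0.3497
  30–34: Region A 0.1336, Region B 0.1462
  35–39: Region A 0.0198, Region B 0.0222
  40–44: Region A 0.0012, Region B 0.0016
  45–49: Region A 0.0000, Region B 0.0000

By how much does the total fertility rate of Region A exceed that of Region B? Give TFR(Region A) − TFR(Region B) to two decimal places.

0.26

Region A:
  Sum of ASFRs = 0.2230 + 0.3779 + 0.3306 + 0.1336 + 0.0198 + 0.0012 + 0.0000 = 1.0861
  TFR = 5 × 1.0861 = 5.4305
Region B:
  Sum of ASFRs = 0.1430 + 0.3714 + 0.3497 + 0.1462 + 0.0222 + 0.0016 + 0.0000 = 1.0341
  TFR = 5 × 1.0341 = 5.1705
Difference = 5.4305 − 5.1705 = 0.26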